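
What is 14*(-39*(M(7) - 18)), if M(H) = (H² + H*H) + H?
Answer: -47502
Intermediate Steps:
M(H) = H + 2*H² (M(H) = (H² + H²) + H = 2*H² + H = H + 2*H²)
14*(-39*(M(7) - 18)) = 14*(-39*(7*(1 + 2*7) - 18)) = 14*(-39*(7*(1 + 14) - 18)) = 14*(-39*(7*15 - 18)) = 14*(-39*(105 - 18)) = 14*(-39*87) = 14*(-3393) = -47502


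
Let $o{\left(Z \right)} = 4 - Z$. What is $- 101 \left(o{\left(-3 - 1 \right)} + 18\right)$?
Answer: $-2626$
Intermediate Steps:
$- 101 \left(o{\left(-3 - 1 \right)} + 18\right) = - 101 \left(\left(4 - \left(-3 - 1\right)\right) + 18\right) = - 101 \left(\left(4 - -4\right) + 18\right) = - 101 \left(\left(4 + 4\right) + 18\right) = - 101 \left(8 + 18\right) = \left(-101\right) 26 = -2626$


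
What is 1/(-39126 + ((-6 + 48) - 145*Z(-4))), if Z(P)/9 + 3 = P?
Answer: -1/29949 ≈ -3.3390e-5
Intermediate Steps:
Z(P) = -27 + 9*P
1/(-39126 + ((-6 + 48) - 145*Z(-4))) = 1/(-39126 + ((-6 + 48) - 145*(-27 + 9*(-4)))) = 1/(-39126 + (42 - 145*(-27 - 36))) = 1/(-39126 + (42 - 145*(-63))) = 1/(-39126 + (42 + 9135)) = 1/(-39126 + 9177) = 1/(-29949) = -1/29949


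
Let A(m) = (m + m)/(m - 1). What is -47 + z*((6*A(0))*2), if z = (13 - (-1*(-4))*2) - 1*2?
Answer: -47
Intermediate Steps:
A(m) = 2*m/(-1 + m) (A(m) = (2*m)/(-1 + m) = 2*m/(-1 + m))
z = 3 (z = (13 - 4*2) - 2 = (13 - 1*8) - 2 = (13 - 8) - 2 = 5 - 2 = 3)
-47 + z*((6*A(0))*2) = -47 + 3*((6*(2*0/(-1 + 0)))*2) = -47 + 3*((6*(2*0/(-1)))*2) = -47 + 3*((6*(2*0*(-1)))*2) = -47 + 3*((6*0)*2) = -47 + 3*(0*2) = -47 + 3*0 = -47 + 0 = -47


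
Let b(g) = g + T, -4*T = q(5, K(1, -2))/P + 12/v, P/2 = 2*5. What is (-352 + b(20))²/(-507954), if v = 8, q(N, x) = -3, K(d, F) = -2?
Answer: -706868569/3250905600 ≈ -0.21744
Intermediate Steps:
P = 20 (P = 2*(2*5) = 2*10 = 20)
T = -27/80 (T = -(-3/20 + 12/8)/4 = -(-3*1/20 + 12*(⅛))/4 = -(-3/20 + 3/2)/4 = -¼*27/20 = -27/80 ≈ -0.33750)
b(g) = -27/80 + g (b(g) = g - 27/80 = -27/80 + g)
(-352 + b(20))²/(-507954) = (-352 + (-27/80 + 20))²/(-507954) = (-352 + 1573/80)²*(-1/507954) = (-26587/80)²*(-1/507954) = (706868569/6400)*(-1/507954) = -706868569/3250905600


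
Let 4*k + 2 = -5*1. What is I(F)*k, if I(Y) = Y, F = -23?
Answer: 161/4 ≈ 40.250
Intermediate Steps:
k = -7/4 (k = -½ + (-5*1)/4 = -½ + (¼)*(-5) = -½ - 5/4 = -7/4 ≈ -1.7500)
I(F)*k = -23*(-7/4) = 161/4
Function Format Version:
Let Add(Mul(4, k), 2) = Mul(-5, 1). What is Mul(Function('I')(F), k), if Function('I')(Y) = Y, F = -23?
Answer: Rational(161, 4) ≈ 40.250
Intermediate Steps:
k = Rational(-7, 4) (k = Add(Rational(-1, 2), Mul(Rational(1, 4), Mul(-5, 1))) = Add(Rational(-1, 2), Mul(Rational(1, 4), -5)) = Add(Rational(-1, 2), Rational(-5, 4)) = Rational(-7, 4) ≈ -1.7500)
Mul(Function('I')(F), k) = Mul(-23, Rational(-7, 4)) = Rational(161, 4)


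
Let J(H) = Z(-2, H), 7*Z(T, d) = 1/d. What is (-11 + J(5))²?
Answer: 147456/1225 ≈ 120.37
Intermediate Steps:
Z(T, d) = 1/(7*d)
J(H) = 1/(7*H)
(-11 + J(5))² = (-11 + (⅐)/5)² = (-11 + (⅐)*(⅕))² = (-11 + 1/35)² = (-384/35)² = 147456/1225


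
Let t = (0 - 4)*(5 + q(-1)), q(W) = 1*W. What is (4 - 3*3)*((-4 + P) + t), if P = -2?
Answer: 110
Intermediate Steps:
q(W) = W
t = -16 (t = (0 - 4)*(5 - 1) = -4*4 = -16)
(4 - 3*3)*((-4 + P) + t) = (4 - 3*3)*((-4 - 2) - 16) = (4 - 9)*(-6 - 16) = -5*(-22) = 110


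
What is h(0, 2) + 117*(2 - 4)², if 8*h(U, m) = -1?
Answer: 3743/8 ≈ 467.88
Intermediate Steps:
h(U, m) = -⅛ (h(U, m) = (⅛)*(-1) = -⅛)
h(0, 2) + 117*(2 - 4)² = -⅛ + 117*(2 - 4)² = -⅛ + 117*(-2)² = -⅛ + 117*4 = -⅛ + 468 = 3743/8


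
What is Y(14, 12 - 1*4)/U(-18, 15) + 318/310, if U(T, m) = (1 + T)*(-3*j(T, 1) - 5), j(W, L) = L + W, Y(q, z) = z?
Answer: 61549/60605 ≈ 1.0156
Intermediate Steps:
U(T, m) = (1 + T)*(-8 - 3*T) (U(T, m) = (1 + T)*(-3*(1 + T) - 5) = (1 + T)*((-3 - 3*T) - 5) = (1 + T)*(-8 - 3*T))
Y(14, 12 - 1*4)/U(-18, 15) + 318/310 = (12 - 1*4)/(-8 - 11*(-18) - 3*(-18)**2) + 318/310 = (12 - 4)/(-8 + 198 - 3*324) + 318*(1/310) = 8/(-8 + 198 - 972) + 159/155 = 8/(-782) + 159/155 = 8*(-1/782) + 159/155 = -4/391 + 159/155 = 61549/60605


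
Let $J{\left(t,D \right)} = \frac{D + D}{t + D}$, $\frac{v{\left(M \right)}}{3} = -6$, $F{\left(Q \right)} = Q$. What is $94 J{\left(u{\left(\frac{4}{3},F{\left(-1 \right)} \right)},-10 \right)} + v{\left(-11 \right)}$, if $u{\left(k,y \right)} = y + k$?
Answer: $\frac{5118}{29} \approx 176.48$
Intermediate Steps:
$u{\left(k,y \right)} = k + y$
$v{\left(M \right)} = -18$ ($v{\left(M \right)} = 3 \left(-6\right) = -18$)
$J{\left(t,D \right)} = \frac{2 D}{D + t}$
$94 J{\left(u{\left(\frac{4}{3},F{\left(-1 \right)} \right)},-10 \right)} + v{\left(-11 \right)} = 94 \cdot 2 \left(-10\right) \frac{1}{-10 - \left(1 - \frac{4}{3}\right)} - 18 = 94 \cdot 2 \left(-10\right) \frac{1}{-10 + \left(4 \cdot \frac{1}{3} - 1\right)} - 18 = 94 \cdot 2 \left(-10\right) \frac{1}{-10 + \left(\frac{4}{3} - 1\right)} - 18 = 94 \cdot 2 \left(-10\right) \frac{1}{-10 + \frac{1}{3}} - 18 = 94 \cdot 2 \left(-10\right) \frac{1}{- \frac{29}{3}} - 18 = 94 \cdot 2 \left(-10\right) \left(- \frac{3}{29}\right) - 18 = 94 \cdot \frac{60}{29} - 18 = \frac{5640}{29} - 18 = \frac{5118}{29}$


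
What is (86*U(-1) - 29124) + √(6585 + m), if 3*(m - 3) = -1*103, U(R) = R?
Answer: -29210 + √58983/3 ≈ -29129.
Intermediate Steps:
m = -94/3 (m = 3 + (-1*103)/3 = 3 + (⅓)*(-103) = 3 - 103/3 = -94/3 ≈ -31.333)
(86*U(-1) - 29124) + √(6585 + m) = (86*(-1) - 29124) + √(6585 - 94/3) = (-86 - 29124) + √(19661/3) = -29210 + √58983/3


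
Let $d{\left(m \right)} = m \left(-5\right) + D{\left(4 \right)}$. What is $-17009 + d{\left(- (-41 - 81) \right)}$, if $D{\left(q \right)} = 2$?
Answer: $-17617$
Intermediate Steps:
$d{\left(m \right)} = 2 - 5 m$ ($d{\left(m \right)} = m \left(-5\right) + 2 = - 5 m + 2 = 2 - 5 m$)
$-17009 + d{\left(- (-41 - 81) \right)} = -17009 + \left(2 - 5 \left(- (-41 - 81)\right)\right) = -17009 + \left(2 - 5 \left(\left(-1\right) \left(-122\right)\right)\right) = -17009 + \left(2 - 610\right) = -17009 - 608 = -17617$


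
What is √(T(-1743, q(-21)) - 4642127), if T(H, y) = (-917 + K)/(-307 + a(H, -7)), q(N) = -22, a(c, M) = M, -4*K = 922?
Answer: I*√457694793377/314 ≈ 2154.6*I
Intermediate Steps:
K = -461/2 (K = -¼*922 = -461/2 ≈ -230.50)
T(H, y) = 2295/628 (T(H, y) = (-917 - 461/2)/(-307 - 7) = -2295/2/(-314) = -2295/2*(-1/314) = 2295/628)
√(T(-1743, q(-21)) - 4642127) = √(2295/628 - 4642127) = √(-2915253461/628) = I*√457694793377/314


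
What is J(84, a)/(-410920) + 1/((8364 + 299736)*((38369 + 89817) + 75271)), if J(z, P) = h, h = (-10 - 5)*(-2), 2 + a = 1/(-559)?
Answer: -23506908001/321982024882050 ≈ -7.3007e-5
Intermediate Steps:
a = -1119/559 (a = -2 + 1/(-559) = -2 - 1/559 = -1119/559 ≈ -2.0018)
h = 30 (h = -15*(-2) = 30)
J(z, P) = 30
J(84, a)/(-410920) + 1/((8364 + 299736)*((38369 + 89817) + 75271)) = 30/(-410920) + 1/((8364 + 299736)*((38369 + 89817) + 75271)) = 30*(-1/410920) + 1/(308100*(128186 + 75271)) = -3/41092 + (1/308100)/203457 = -3/41092 + (1/308100)*(1/203457) = -3/41092 + 1/62685101700 = -23506908001/321982024882050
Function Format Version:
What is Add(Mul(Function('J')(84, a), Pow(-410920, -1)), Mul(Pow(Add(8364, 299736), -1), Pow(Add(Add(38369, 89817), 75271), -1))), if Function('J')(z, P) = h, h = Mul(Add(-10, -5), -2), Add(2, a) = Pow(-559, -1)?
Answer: Rational(-23506908001, 321982024882050) ≈ -7.3007e-5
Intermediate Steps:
a = Rational(-1119, 559) (a = Add(-2, Pow(-559, -1)) = Add(-2, Rational(-1, 559)) = Rational(-1119, 559) ≈ -2.0018)
h = 30 (h = Mul(-15, -2) = 30)
Function('J')(z, P) = 30
Add(Mul(Function('J')(84, a), Pow(-410920, -1)), Mul(Pow(Add(8364, 299736), -1), Pow(Add(Add(38369, 89817), 75271), -1))) = Add(Mul(30, Pow(-410920, -1)), Mul(Pow(Add(8364, 299736), -1), Pow(Add(Add(38369, 89817), 75271), -1))) = Add(Mul(30, Rational(-1, 410920)), Mul(Pow(308100, -1), Pow(Add(128186, 75271), -1))) = Add(Rational(-3, 41092), Mul(Rational(1, 308100), Pow(203457, -1))) = Add(Rational(-3, 41092), Mul(Rational(1, 308100), Rational(1, 203457))) = Add(Rational(-3, 41092), Rational(1, 62685101700)) = Rational(-23506908001, 321982024882050)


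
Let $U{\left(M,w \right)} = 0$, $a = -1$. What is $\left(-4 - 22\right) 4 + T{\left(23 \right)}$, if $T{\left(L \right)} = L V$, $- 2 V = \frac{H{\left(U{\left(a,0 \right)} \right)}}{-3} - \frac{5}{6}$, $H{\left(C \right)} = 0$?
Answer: $- \frac{1133}{12} \approx -94.417$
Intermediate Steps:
$V = \frac{5}{12}$ ($V = - \frac{\frac{0}{-3} - \frac{5}{6}}{2} = - \frac{0 \left(- \frac{1}{3}\right) - \frac{5}{6}}{2} = - \frac{0 - \frac{5}{6}}{2} = \left(- \frac{1}{2}\right) \left(- \frac{5}{6}\right) = \frac{5}{12} \approx 0.41667$)
$T{\left(L \right)} = \frac{5 L}{12}$ ($T{\left(L \right)} = L \frac{5}{12} = \frac{5 L}{12}$)
$\left(-4 - 22\right) 4 + T{\left(23 \right)} = \left(-4 - 22\right) 4 + \frac{5}{12} \cdot 23 = \left(-26\right) 4 + \frac{115}{12} = -104 + \frac{115}{12} = - \frac{1133}{12}$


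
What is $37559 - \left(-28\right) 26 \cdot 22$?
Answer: $53575$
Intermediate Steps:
$37559 - \left(-28\right) 26 \cdot 22 = 37559 - \left(-728\right) 22 = 37559 - -16016 = 37559 + 16016 = 53575$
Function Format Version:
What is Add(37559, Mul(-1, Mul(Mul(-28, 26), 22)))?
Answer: 53575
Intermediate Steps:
Add(37559, Mul(-1, Mul(Mul(-28, 26), 22))) = Add(37559, Mul(-1, Mul(-728, 22))) = Add(37559, Mul(-1, -16016)) = Add(37559, 16016) = 53575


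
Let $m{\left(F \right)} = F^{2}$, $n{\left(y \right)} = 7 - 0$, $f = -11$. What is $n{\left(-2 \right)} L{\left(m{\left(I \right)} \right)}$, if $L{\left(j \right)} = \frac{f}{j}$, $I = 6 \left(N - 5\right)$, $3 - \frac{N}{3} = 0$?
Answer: $- \frac{77}{576} \approx -0.13368$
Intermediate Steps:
$n{\left(y \right)} = 7$ ($n{\left(y \right)} = 7 + 0 = 7$)
$N = 9$ ($N = 9 - 0 = 9 + 0 = 9$)
$I = 24$ ($I = 6 \left(9 - 5\right) = 6 \cdot 4 = 24$)
$L{\left(j \right)} = - \frac{11}{j}$
$n{\left(-2 \right)} L{\left(m{\left(I \right)} \right)} = 7 \left(- \frac{11}{24^{2}}\right) = 7 \left(- \frac{11}{576}\right) = - \frac{77}{576}$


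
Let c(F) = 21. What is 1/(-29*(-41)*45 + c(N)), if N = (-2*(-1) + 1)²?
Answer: 1/53526 ≈ 1.8683e-5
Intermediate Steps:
N = 9 (N = (2 + 1)² = 3² = 9)
1/(-29*(-41)*45 + c(N)) = 1/(-29*(-41)*45 + 21) = 1/(1189*45 + 21) = 1/(53505 + 21) = 1/53526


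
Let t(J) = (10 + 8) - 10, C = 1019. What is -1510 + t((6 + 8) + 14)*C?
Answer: 6642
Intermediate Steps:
t(J) = 8 (t(J) = 18 - 10 = 8)
-1510 + t((6 + 8) + 14)*C = -1510 + 8*1019 = -1510 + 8152 = 6642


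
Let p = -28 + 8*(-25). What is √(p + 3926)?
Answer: 43*√2 ≈ 60.811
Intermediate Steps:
p = -228 (p = -28 - 200 = -228)
√(p + 3926) = √(-228 + 3926) = √3698 = 43*√2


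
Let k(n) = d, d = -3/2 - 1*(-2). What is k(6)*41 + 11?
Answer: 63/2 ≈ 31.500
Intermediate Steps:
d = ½ (d = -3*½ + 2 = -3/2 + 2 = ½ ≈ 0.50000)
k(n) = ½
k(6)*41 + 11 = (½)*41 + 11 = 41/2 + 11 = 63/2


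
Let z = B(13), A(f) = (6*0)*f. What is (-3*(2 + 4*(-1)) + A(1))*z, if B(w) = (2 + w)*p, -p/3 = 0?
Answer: 0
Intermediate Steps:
A(f) = 0 (A(f) = 0*f = 0)
p = 0 (p = -3*0 = 0)
B(w) = 0 (B(w) = (2 + w)*0 = 0)
z = 0
(-3*(2 + 4*(-1)) + A(1))*z = (-3*(2 + 4*(-1)) + 0)*0 = (-3*(2 - 4) + 0)*0 = (-3*(-2) + 0)*0 = (6 + 0)*0 = 6*0 = 0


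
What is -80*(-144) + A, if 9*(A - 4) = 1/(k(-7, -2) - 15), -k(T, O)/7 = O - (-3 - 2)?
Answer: 3733775/324 ≈ 11524.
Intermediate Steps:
k(T, O) = -35 - 7*O (k(T, O) = -7*(O - (-3 - 2)) = -7*(O - 1*(-5)) = -7*(O + 5) = -7*(5 + O) = -35 - 7*O)
A = 1295/324 (A = 4 + 1/(9*((-35 - 7*(-2)) - 15)) = 4 + 1/(9*((-35 + 14) - 15)) = 4 + 1/(9*(-21 - 15)) = 4 + (⅑)/(-36) = 4 + (⅑)*(-1/36) = 4 - 1/324 = 1295/324 ≈ 3.9969)
-80*(-144) + A = -80*(-144) + 1295/324 = 11520 + 1295/324 = 3733775/324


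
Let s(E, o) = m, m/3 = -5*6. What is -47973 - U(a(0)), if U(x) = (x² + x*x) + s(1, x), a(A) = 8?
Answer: -48011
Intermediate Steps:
m = -90 (m = 3*(-5*6) = 3*(-30) = -90)
s(E, o) = -90
U(x) = -90 + 2*x² (U(x) = (x² + x*x) - 90 = (x² + x²) - 90 = 2*x² - 90 = -90 + 2*x²)
-47973 - U(a(0)) = -47973 - (-90 + 2*8²) = -47973 - (-90 + 2*64) = -47973 - (-90 + 128) = -47973 - 1*38 = -47973 - 38 = -48011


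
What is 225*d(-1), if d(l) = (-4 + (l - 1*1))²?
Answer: 8100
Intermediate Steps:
d(l) = (-5 + l)² (d(l) = (-4 + (l - 1))² = (-4 + (-1 + l))² = (-5 + l)²)
225*d(-1) = 225*(-5 - 1)² = 225*(-6)² = 225*36 = 8100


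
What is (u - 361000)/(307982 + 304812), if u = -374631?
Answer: -56587/47138 ≈ -1.2005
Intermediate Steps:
(u - 361000)/(307982 + 304812) = (-374631 - 361000)/(307982 + 304812) = -735631/612794 = -735631*1/612794 = -56587/47138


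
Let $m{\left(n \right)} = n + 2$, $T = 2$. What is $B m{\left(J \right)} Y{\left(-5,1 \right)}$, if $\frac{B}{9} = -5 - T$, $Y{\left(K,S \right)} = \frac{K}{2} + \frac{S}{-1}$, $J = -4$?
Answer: $-441$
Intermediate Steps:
$m{\left(n \right)} = 2 + n$
$Y{\left(K,S \right)} = \frac{K}{2} - S$ ($Y{\left(K,S \right)} = K \frac{1}{2} + S \left(-1\right) = \frac{K}{2} - S$)
$B = -63$ ($B = 9 \left(-5 - 2\right) = 9 \left(-7\right) = -63$)
$B m{\left(J \right)} Y{\left(-5,1 \right)} = - 63 \left(2 - 4\right) \left(\frac{1}{2} \left(-5\right) - 1\right) = \left(-63\right) \left(-2\right) \left(- \frac{5}{2} - 1\right) = 126 \left(- \frac{7}{2}\right) = -441$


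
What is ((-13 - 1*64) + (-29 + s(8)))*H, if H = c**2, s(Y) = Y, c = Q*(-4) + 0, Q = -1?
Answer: -1568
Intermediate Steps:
c = 4 (c = -1*(-4) + 0 = 4 + 0 = 4)
H = 16 (H = 4**2 = 16)
((-13 - 1*64) + (-29 + s(8)))*H = ((-13 - 1*64) + (-29 + 8))*16 = ((-13 - 64) - 21)*16 = (-77 - 21)*16 = -98*16 = -1568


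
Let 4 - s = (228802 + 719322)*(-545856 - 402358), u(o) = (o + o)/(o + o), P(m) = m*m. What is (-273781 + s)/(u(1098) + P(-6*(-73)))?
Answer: 899024176759/191845 ≈ 4.6862e+6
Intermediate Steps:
P(m) = m²
u(o) = 1 (u(o) = (2*o)/((2*o)) = (2*o)*(1/(2*o)) = 1)
s = 899024450540 (s = 4 - (228802 + 719322)*(-545856 - 402358) = 4 - 948124*(-948214) = 4 - 1*(-899024450536) = 4 + 899024450536 = 899024450540)
(-273781 + s)/(u(1098) + P(-6*(-73))) = (-273781 + 899024450540)/(1 + (-6*(-73))²) = 899024176759/(1 + 438²) = 899024176759/(1 + 191844) = 899024176759/191845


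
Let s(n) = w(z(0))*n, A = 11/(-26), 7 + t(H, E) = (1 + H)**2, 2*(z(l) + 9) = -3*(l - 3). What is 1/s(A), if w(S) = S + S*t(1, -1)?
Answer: -26/99 ≈ -0.26263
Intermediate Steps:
z(l) = -9/2 - 3*l/2 (z(l) = -9 + (-3*(l - 3))/2 = -9 + (-3*(-3 + l))/2 = -9 + (9 - 3*l)/2 = -9 + (9/2 - 3*l/2) = -9/2 - 3*l/2)
t(H, E) = -7 + (1 + H)**2
A = -11/26 (A = 11*(-1/26) = -11/26 ≈ -0.42308)
w(S) = -2*S (w(S) = S + S*(-7 + (1 + 1)**2) = S + S*(-7 + 2**2) = S + S*(-7 + 4) = S + S*(-3) = S - 3*S = -2*S)
s(n) = 9*n (s(n) = (-2*(-9/2 - 3/2*0))*n = (-2*(-9/2 + 0))*n = (-2*(-9/2))*n = 9*n)
1/s(A) = 1/(9*(-11/26)) = 1/(-99/26) = -26/99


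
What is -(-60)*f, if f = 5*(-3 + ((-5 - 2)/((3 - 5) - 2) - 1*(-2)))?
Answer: 225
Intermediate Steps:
f = 15/4 (f = 5*(-3 + (-7/(-2 - 2) + 2)) = 5*(-3 + (-7/(-4) + 2)) = 5*(-3 + (-7*(-1/4) + 2)) = 5*(-3 + (7/4 + 2)) = 5*(-3 + 15/4) = 5*(3/4) = 15/4 ≈ 3.7500)
-(-60)*f = -(-60)*15/4 = -15*(-15) = 225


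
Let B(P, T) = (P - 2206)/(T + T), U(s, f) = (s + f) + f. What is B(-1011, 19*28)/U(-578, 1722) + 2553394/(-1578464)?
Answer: -60870772373/37604734412 ≈ -1.6187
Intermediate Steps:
U(s, f) = s + 2*f (U(s, f) = (f + s) + f = s + 2*f)
B(P, T) = (-2206 + P)/(2*T) (B(P, T) = (-2206 + P)/((2*T)) = (-2206 + P)*(1/(2*T)) = (-2206 + P)/(2*T))
B(-1011, 19*28)/U(-578, 1722) + 2553394/(-1578464) = ((-2206 - 1011)/(2*((19*28))))/(-578 + 2*1722) + 2553394/(-1578464) = ((½)*(-3217)/532)/(-578 + 3444) + 2553394*(-1/1578464) = ((½)*(1/532)*(-3217))/2866 - 1276697/789232 = -3217/1064*1/2866 - 1276697/789232 = -3217/3049424 - 1276697/789232 = -60870772373/37604734412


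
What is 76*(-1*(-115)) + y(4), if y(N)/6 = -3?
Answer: 8722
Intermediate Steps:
y(N) = -18 (y(N) = 6*(-3) = -18)
76*(-1*(-115)) + y(4) = 76*(-1*(-115)) - 18 = 76*115 - 18 = 8740 - 18 = 8722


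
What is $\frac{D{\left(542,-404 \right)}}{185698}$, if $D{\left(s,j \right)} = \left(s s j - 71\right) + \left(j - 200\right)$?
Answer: $- \frac{118681331}{185698} \approx -639.11$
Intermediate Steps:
$D{\left(s,j \right)} = -271 + j + j s^{2}$ ($D{\left(s,j \right)} = \left(s^{2} j - 71\right) + \left(-200 + j\right) = \left(j s^{2} - 71\right) + \left(-200 + j\right) = \left(-71 + j s^{2}\right) + \left(-200 + j\right) = -271 + j + j s^{2}$)
$\frac{D{\left(542,-404 \right)}}{185698} = \frac{-271 - 404 - 404 \cdot 542^{2}}{185698} = \left(-271 - 404 - 118680656\right) \frac{1}{185698} = \left(-118681331\right) \frac{1}{185698} = - \frac{118681331}{185698}$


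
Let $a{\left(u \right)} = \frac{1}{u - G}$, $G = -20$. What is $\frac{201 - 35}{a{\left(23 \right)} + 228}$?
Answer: $\frac{7138}{9805} \approx 0.728$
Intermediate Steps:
$a{\left(u \right)} = \frac{1}{20 + u}$ ($a{\left(u \right)} = \frac{1}{u - -20} = \frac{1}{u + 20} = \frac{1}{20 + u}$)
$\frac{201 - 35}{a{\left(23 \right)} + 228} = \frac{201 - 35}{\frac{1}{20 + 23} + 228} = \frac{166}{\frac{1}{43} + 228} = \frac{166}{\frac{9805}{43}} = 166 \cdot \frac{43}{9805} = \frac{7138}{9805}$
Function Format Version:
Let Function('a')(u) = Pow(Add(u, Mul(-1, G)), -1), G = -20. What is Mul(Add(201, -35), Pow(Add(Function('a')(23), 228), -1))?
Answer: Rational(7138, 9805) ≈ 0.72800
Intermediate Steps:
Function('a')(u) = Pow(Add(20, u), -1) (Function('a')(u) = Pow(Add(u, Mul(-1, -20)), -1) = Pow(Add(u, 20), -1) = Pow(Add(20, u), -1))
Mul(Add(201, -35), Pow(Add(Function('a')(23), 228), -1)) = Mul(Add(201, -35), Pow(Add(Pow(Add(20, 23), -1), 228), -1)) = Mul(166, Pow(Add(Pow(43, -1), 228), -1)) = Mul(166, Pow(Add(Rational(1, 43), 228), -1)) = Mul(166, Pow(Rational(9805, 43), -1)) = Mul(166, Rational(43, 9805)) = Rational(7138, 9805)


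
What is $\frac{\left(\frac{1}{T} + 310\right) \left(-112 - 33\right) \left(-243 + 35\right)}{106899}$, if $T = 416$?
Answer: $\frac{6233115}{71266} \approx 87.463$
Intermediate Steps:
$\frac{\left(\frac{1}{T} + 310\right) \left(-112 - 33\right) \left(-243 + 35\right)}{106899} = \frac{\left(\frac{1}{416} + 310\right) \left(-112 - 33\right) \left(-243 + 35\right)}{106899} = \left(\frac{1}{416} + 310\right) \left(\left(-145\right) \left(-208\right)\right) \frac{1}{106899} = \frac{128961}{416} \cdot 30160 \cdot \frac{1}{106899} = \frac{18699345}{2} \cdot \frac{1}{106899} = \frac{6233115}{71266}$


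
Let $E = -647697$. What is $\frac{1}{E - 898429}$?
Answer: $- \frac{1}{1546126} \approx -6.4678 \cdot 10^{-7}$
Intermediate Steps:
$\frac{1}{E - 898429} = \frac{1}{-647697 - 898429} = \frac{1}{-1546126} = - \frac{1}{1546126}$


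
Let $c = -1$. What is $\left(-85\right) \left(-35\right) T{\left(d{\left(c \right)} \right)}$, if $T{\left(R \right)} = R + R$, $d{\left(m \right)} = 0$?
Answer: $0$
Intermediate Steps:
$T{\left(R \right)} = 2 R$
$\left(-85\right) \left(-35\right) T{\left(d{\left(c \right)} \right)} = \left(-85\right) \left(-35\right) 2 \cdot 0 = 2975 \cdot 0 = 0$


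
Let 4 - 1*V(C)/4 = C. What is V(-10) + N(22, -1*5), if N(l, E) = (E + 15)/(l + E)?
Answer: 962/17 ≈ 56.588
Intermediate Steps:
V(C) = 16 - 4*C
N(l, E) = (15 + E)/(E + l)
V(-10) + N(22, -1*5) = (16 - 4*(-10)) + (15 - 1*5)/(-1*5 + 22) = (16 + 40) + (15 - 5)/(-5 + 22) = 56 + 10/17 = 962/17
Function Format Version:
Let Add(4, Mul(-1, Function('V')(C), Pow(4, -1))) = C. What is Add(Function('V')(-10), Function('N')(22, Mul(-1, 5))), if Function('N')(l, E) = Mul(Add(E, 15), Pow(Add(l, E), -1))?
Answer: Rational(962, 17) ≈ 56.588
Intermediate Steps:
Function('V')(C) = Add(16, Mul(-4, C))
Function('N')(l, E) = Mul(Pow(Add(E, l), -1), Add(15, E)) (Function('N')(l, E) = Mul(Add(15, E), Pow(Add(E, l), -1)) = Mul(Pow(Add(E, l), -1), Add(15, E)))
Add(Function('V')(-10), Function('N')(22, Mul(-1, 5))) = Add(Add(16, Mul(-4, -10)), Mul(Pow(Add(Mul(-1, 5), 22), -1), Add(15, Mul(-1, 5)))) = Add(Add(16, 40), Mul(Pow(Add(-5, 22), -1), Add(15, -5))) = Add(56, Mul(Pow(17, -1), 10)) = Add(56, Mul(Rational(1, 17), 10)) = Add(56, Rational(10, 17)) = Rational(962, 17)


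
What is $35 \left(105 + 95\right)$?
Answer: $7000$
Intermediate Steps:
$35 \left(105 + 95\right) = 35 \cdot 200 = 7000$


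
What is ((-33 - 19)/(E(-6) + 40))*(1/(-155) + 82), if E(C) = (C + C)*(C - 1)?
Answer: -165217/4805 ≈ -34.384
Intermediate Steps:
E(C) = 2*C*(-1 + C) (E(C) = (2*C)*(-1 + C) = 2*C*(-1 + C))
((-33 - 19)/(E(-6) + 40))*(1/(-155) + 82) = ((-33 - 19)/(2*(-6)*(-1 - 6) + 40))*(1/(-155) + 82) = (-52/(2*(-6)*(-7) + 40))*(-1/155 + 82) = -52/(84 + 40)*(12709/155) = -52/124*(12709/155) = -52*1/124*(12709/155) = -13/31*12709/155 = -165217/4805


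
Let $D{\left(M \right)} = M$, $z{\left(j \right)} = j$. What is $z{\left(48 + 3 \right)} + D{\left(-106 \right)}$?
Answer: $-55$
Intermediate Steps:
$z{\left(48 + 3 \right)} + D{\left(-106 \right)} = \left(48 + 3\right) - 106 = 51 - 106 = -55$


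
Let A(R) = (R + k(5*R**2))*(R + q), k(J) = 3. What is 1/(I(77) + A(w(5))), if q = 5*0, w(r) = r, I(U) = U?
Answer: 1/117 ≈ 0.0085470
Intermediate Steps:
q = 0
A(R) = R*(3 + R) (A(R) = (R + 3)*(R + 0) = (3 + R)*R = R*(3 + R))
1/(I(77) + A(w(5))) = 1/(77 + 5*(3 + 5)) = 1/(77 + 5*8) = 1/(77 + 40) = 1/117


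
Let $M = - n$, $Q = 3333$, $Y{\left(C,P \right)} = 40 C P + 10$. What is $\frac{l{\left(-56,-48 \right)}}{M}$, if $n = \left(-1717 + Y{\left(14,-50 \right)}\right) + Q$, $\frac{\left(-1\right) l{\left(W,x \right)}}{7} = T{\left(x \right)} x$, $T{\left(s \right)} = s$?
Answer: $- \frac{8064}{13187} \approx -0.61151$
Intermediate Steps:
$Y{\left(C,P \right)} = 10 + 40 C P$ ($Y{\left(C,P \right)} = 40 C P + 10 = 10 + 40 C P$)
$l{\left(W,x \right)} = - 7 x^{2}$ ($l{\left(W,x \right)} = - 7 x x = - 7 x^{2}$)
$n = -26374$ ($n = \left(-1717 + \left(10 + 40 \cdot 14 \left(-50\right)\right)\right) + 3333 = \left(-1717 + \left(10 - 28000\right)\right) + 3333 = \left(-1717 - 27990\right) + 3333 = -29707 + 3333 = -26374$)
$M = 26374$ ($M = \left(-1\right) \left(-26374\right) = 26374$)
$\frac{l{\left(-56,-48 \right)}}{M} = \frac{\left(-7\right) \left(-48\right)^{2}}{26374} = \left(-7\right) 2304 \cdot \frac{1}{26374} = \left(-16128\right) \frac{1}{26374} = - \frac{8064}{13187}$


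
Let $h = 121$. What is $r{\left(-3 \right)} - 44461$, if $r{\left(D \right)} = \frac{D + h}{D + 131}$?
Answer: $- \frac{2845445}{64} \approx -44460.0$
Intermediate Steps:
$r{\left(D \right)} = \frac{121 + D}{131 + D}$ ($r{\left(D \right)} = \frac{D + 121}{D + 131} = \frac{121 + D}{131 + D}$)
$r{\left(-3 \right)} - 44461 = \frac{121 - 3}{131 - 3} - 44461 = \frac{1}{128} \cdot 118 - 44461 = \frac{59}{64} - 44461 = - \frac{2845445}{64}$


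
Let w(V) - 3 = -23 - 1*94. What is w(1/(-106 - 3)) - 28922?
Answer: -29036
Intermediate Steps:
w(V) = -114 (w(V) = 3 + (-23 - 1*94) = 3 + (-23 - 94) = 3 - 117 = -114)
w(1/(-106 - 3)) - 28922 = -114 - 28922 = -29036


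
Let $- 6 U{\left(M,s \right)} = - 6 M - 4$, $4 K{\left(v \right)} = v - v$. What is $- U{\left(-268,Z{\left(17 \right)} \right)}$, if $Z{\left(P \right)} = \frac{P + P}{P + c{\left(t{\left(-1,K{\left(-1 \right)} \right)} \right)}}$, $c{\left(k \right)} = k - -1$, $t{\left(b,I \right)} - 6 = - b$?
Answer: $\frac{802}{3} \approx 267.33$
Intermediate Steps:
$K{\left(v \right)} = 0$ ($K{\left(v \right)} = \frac{v - v}{4} = \frac{1}{4} \cdot 0 = 0$)
$t{\left(b,I \right)} = 6 - b$
$c{\left(k \right)} = 1 + k$ ($c{\left(k \right)} = k + 1 = 1 + k$)
$Z{\left(P \right)} = \frac{2 P}{8 + P}$ ($Z{\left(P \right)} = \frac{P + P}{P + \left(1 + \left(6 - -1\right)\right)} = \frac{2 P}{P + \left(1 + \left(6 + 1\right)\right)} = \frac{2 P}{P + \left(1 + 7\right)} = \frac{2 P}{P + 8} = \frac{2 P}{8 + P}$)
$U{\left(M,s \right)} = \frac{2}{3} + M$ ($U{\left(M,s \right)} = - \frac{- 6 M - 4}{6} = - \frac{-4 - 6 M}{6} = \frac{2}{3} + M$)
$- U{\left(-268,Z{\left(17 \right)} \right)} = - (\frac{2}{3} - 268) = \left(-1\right) \left(- \frac{802}{3}\right) = \frac{802}{3}$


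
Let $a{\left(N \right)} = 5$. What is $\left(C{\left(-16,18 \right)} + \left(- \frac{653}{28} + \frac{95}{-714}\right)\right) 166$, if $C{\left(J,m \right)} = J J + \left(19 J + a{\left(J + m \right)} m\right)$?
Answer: $\frac{2198089}{714} \approx 3078.6$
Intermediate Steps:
$C{\left(J,m \right)} = J^{2} + 5 m + 19 J$ ($C{\left(J,m \right)} = J J + \left(19 J + 5 m\right) = J^{2} + \left(5 m + 19 J\right) = J^{2} + 5 m + 19 J$)
$\left(C{\left(-16,18 \right)} + \left(- \frac{653}{28} + \frac{95}{-714}\right)\right) 166 = \left(\left(\left(-16\right)^{2} + 5 \cdot 18 + 19 \left(-16\right)\right) + \left(- \frac{653}{28} + \frac{95}{-714}\right)\right) 166 = \left(\left(256 + 90 - 304\right) + \left(\left(-653\right) \frac{1}{28} + 95 \left(- \frac{1}{714}\right)\right)\right) 166 = \left(42 - \frac{33493}{1428}\right) 166 = \frac{26483}{1428} \cdot 166 = \frac{2198089}{714}$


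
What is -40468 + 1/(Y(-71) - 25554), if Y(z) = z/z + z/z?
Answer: -1034038337/25552 ≈ -40468.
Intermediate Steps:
Y(z) = 2 (Y(z) = 1 + 1 = 2)
-40468 + 1/(Y(-71) - 25554) = -40468 + 1/(2 - 25554) = -40468 + 1/(-25552) = -40468 - 1/25552 = -1034038337/25552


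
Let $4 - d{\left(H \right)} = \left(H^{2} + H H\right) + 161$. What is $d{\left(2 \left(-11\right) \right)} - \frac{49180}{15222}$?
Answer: $- \frac{8586965}{7611} \approx -1128.2$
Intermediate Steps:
$d{\left(H \right)} = -157 - 2 H^{2}$ ($d{\left(H \right)} = 4 - \left(\left(H^{2} + H H\right) + 161\right) = 4 - \left(\left(H^{2} + H^{2}\right) + 161\right) = 4 - \left(2 H^{2} + 161\right) = 4 - \left(161 + 2 H^{2}\right) = -157 - 2 H^{2}$)
$d{\left(2 \left(-11\right) \right)} - \frac{49180}{15222} = \left(-157 - 2 \left(2 \left(-11\right)\right)^{2}\right) - \frac{49180}{15222} = \left(-157 - 2 \left(-22\right)^{2}\right) - 49180 \cdot \frac{1}{15222} = \left(-157 - 968\right) - \frac{24590}{7611} = -1125 - \frac{24590}{7611} = - \frac{8586965}{7611}$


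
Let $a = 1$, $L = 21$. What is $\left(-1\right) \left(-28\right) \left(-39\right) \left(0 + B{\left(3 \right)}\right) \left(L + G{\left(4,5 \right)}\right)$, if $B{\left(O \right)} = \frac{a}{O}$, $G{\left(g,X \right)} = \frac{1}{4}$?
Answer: $-7735$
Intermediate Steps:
$G{\left(g,X \right)} = \frac{1}{4}$
$B{\left(O \right)} = \frac{1}{O}$ ($B{\left(O \right)} = 1 \frac{1}{O} = \frac{1}{O}$)
$\left(-1\right) \left(-28\right) \left(-39\right) \left(0 + B{\left(3 \right)}\right) \left(L + G{\left(4,5 \right)}\right) = \left(-1\right) \left(-28\right) \left(-39\right) \left(0 + \frac{1}{3}\right) \left(21 + \frac{1}{4}\right) = 28 \left(-39\right) \left(0 + \frac{1}{3}\right) \frac{85}{4} = - 1092 \cdot \frac{1}{3} \cdot \frac{85}{4} = \left(-1092\right) \frac{85}{12} = -7735$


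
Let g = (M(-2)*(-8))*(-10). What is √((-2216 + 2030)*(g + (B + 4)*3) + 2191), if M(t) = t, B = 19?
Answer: √19117 ≈ 138.26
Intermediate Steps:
g = -160 (g = -2*(-8)*(-10) = 16*(-10) = -160)
√((-2216 + 2030)*(g + (B + 4)*3) + 2191) = √((-2216 + 2030)*(-160 + (19 + 4)*3) + 2191) = √(-186*(-160 + 23*3) + 2191) = √(-186*(-160 + 69) + 2191) = √(-186*(-91) + 2191) = √(16926 + 2191) = √19117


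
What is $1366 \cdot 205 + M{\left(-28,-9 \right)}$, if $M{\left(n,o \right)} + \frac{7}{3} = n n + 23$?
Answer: $\frac{842504}{3} \approx 2.8083 \cdot 10^{5}$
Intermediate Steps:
$M{\left(n,o \right)} = \frac{62}{3} + n^{2}$ ($M{\left(n,o \right)} = - \frac{7}{3} + \left(n n + 23\right) = - \frac{7}{3} + \left(n^{2} + 23\right) = - \frac{7}{3} + \left(23 + n^{2}\right) = \frac{62}{3} + n^{2}$)
$1366 \cdot 205 + M{\left(-28,-9 \right)} = 1366 \cdot 205 + \left(\frac{62}{3} + \left(-28\right)^{2}\right) = 280030 + \left(\frac{62}{3} + 784\right) = 280030 + \frac{2414}{3} = \frac{842504}{3}$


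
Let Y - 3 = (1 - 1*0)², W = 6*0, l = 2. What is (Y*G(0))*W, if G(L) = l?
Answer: 0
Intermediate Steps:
G(L) = 2
W = 0
Y = 4 (Y = 3 + (1 - 1*0)² = 3 + (1 + 0)² = 3 + 1² = 3 + 1 = 4)
(Y*G(0))*W = (4*2)*0 = 8*0 = 0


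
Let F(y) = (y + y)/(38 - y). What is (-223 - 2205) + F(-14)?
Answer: -31571/13 ≈ -2428.5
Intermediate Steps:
F(y) = 2*y/(38 - y) (F(y) = (2*y)/(38 - y) = 2*y/(38 - y))
(-223 - 2205) + F(-14) = (-223 - 2205) - 2*(-14)/(-38 - 14) = -2428 - 2*(-14)/(-52) = -2428 - 2*(-14)*(-1/52) = -2428 - 7/13 = -31571/13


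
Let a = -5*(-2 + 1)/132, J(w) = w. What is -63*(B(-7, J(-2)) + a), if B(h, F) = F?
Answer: 5439/44 ≈ 123.61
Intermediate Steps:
a = 5/132 (a = -5*(-1)*(1/132) = 5*(1/132) = 5/132 ≈ 0.037879)
-63*(B(-7, J(-2)) + a) = -63*(-2 + 5/132) = -63*(-259/132) = 5439/44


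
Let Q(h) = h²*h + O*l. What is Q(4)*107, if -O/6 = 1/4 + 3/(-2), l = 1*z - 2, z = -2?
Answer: 3638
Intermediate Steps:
l = -4 (l = 1*(-2) - 2 = -2 - 2 = -4)
O = 15/2 (O = -6*(1/4 + 3/(-2)) = -6*(1*(¼) + 3*(-½)) = -6*(¼ - 3/2) = -6*(-5/4) = 15/2 ≈ 7.5000)
Q(h) = -30 + h³ (Q(h) = h²*h + (15/2)*(-4) = h³ - 30 = -30 + h³)
Q(4)*107 = (-30 + 4³)*107 = (-30 + 64)*107 = 34*107 = 3638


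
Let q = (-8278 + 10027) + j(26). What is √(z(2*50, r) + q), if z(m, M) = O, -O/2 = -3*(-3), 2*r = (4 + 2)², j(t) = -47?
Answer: 2*√421 ≈ 41.037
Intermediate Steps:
r = 18 (r = (4 + 2)²/2 = (½)*6² = (½)*36 = 18)
O = -18 (O = -(-6)*(-3) = -2*9 = -18)
q = 1702 (q = (-8278 + 10027) - 47 = 1749 - 47 = 1702)
z(m, M) = -18
√(z(2*50, r) + q) = √(-18 + 1702) = √1684 = 2*√421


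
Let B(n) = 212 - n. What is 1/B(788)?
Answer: -1/576 ≈ -0.0017361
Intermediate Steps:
1/B(788) = 1/(212 - 1*788) = 1/(212 - 788) = 1/(-576) = -1/576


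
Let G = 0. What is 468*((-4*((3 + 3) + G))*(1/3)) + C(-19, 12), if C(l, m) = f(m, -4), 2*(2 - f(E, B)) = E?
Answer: -3748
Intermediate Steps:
f(E, B) = 2 - E/2
C(l, m) = 2 - m/2
468*((-4*((3 + 3) + G))*(1/3)) + C(-19, 12) = 468*((-4*((3 + 3) + 0))*(1/3)) + (2 - 1/2*12) = 468*((-4*(6 + 0))*(1*(1/3))) + (2 - 6) = 468*(-4*6*(1/3)) - 4 = 468*(-24*1/3) - 4 = 468*(-8) - 4 = -3744 - 4 = -3748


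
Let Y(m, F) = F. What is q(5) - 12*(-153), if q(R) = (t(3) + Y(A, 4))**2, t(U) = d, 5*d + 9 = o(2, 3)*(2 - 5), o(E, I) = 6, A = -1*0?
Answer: 45949/25 ≈ 1838.0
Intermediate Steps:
A = 0
d = -27/5 (d = -9/5 + (6*(2 - 5))/5 = -9/5 + (6*(-3))/5 = -9/5 + (1/5)*(-18) = -9/5 - 18/5 = -27/5 ≈ -5.4000)
t(U) = -27/5
q(R) = 49/25 (q(R) = (-27/5 + 4)**2 = (-7/5)**2 = 49/25)
q(5) - 12*(-153) = 49/25 - 12*(-153) = 49/25 + 1836 = 45949/25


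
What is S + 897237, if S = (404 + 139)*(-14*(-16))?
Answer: 1018869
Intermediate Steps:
S = 121632 (S = 543*224 = 121632)
S + 897237 = 121632 + 897237 = 1018869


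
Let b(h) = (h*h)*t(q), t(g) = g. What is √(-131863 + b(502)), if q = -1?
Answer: I*√383867 ≈ 619.57*I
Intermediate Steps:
b(h) = -h² (b(h) = (h*h)*(-1) = h²*(-1) = -h²)
√(-131863 + b(502)) = √(-131863 - 1*502²) = √(-131863 - 1*252004) = √(-131863 - 252004) = √(-383867) = I*√383867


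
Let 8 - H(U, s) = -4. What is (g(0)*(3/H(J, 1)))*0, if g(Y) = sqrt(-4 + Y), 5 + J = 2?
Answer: 0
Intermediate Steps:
J = -3 (J = -5 + 2 = -3)
H(U, s) = 12 (H(U, s) = 8 - 1*(-4) = 8 + 4 = 12)
(g(0)*(3/H(J, 1)))*0 = (sqrt(-4 + 0)*(3/12))*0 = (sqrt(-4)*(3*(1/12)))*0 = ((2*I)*(1/4))*0 = (I/2)*0 = 0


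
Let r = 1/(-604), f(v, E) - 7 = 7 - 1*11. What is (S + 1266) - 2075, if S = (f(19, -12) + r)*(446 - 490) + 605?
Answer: -50725/151 ≈ -335.93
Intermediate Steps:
f(v, E) = 3 (f(v, E) = 7 + (7 - 1*11) = 7 + (7 - 11) = 7 - 4 = 3)
r = -1/604 ≈ -0.0016556
S = 71434/151 (S = (3 - 1/604)*(446 - 490) + 605 = (1811/604)*(-44) + 605 = -19921/151 + 605 = 71434/151 ≈ 473.07)
(S + 1266) - 2075 = (71434/151 + 1266) - 2075 = 262600/151 - 2075 = -50725/151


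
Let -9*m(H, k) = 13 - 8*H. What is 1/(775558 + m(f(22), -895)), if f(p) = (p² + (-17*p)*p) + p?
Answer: 9/6918233 ≈ 1.3009e-6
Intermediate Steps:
f(p) = p - 16*p² (f(p) = (p² - 17*p²) + p = -16*p² + p = p - 16*p²)
m(H, k) = -13/9 + 8*H/9 (m(H, k) = -(13 - 8*H)/9 = -13/9 + 8*H/9)
1/(775558 + m(f(22), -895)) = 1/(775558 + (-13/9 + 8*(22*(1 - 16*22))/9)) = 1/(775558 + (-13/9 + 8*(22*(1 - 352))/9)) = 1/(775558 + (-13/9 + 8*(22*(-351))/9)) = 1/(775558 + (-13/9 + (8/9)*(-7722))) = 1/(775558 + (-13/9 - 6864)) = 1/(775558 - 61789/9) = 1/(6918233/9) = 9/6918233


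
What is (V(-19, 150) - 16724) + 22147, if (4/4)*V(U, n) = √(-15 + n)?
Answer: 5423 + 3*√15 ≈ 5434.6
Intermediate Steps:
V(U, n) = √(-15 + n)
(V(-19, 150) - 16724) + 22147 = (√(-15 + 150) - 16724) + 22147 = (√135 - 16724) + 22147 = (3*√15 - 16724) + 22147 = (-16724 + 3*√15) + 22147 = 5423 + 3*√15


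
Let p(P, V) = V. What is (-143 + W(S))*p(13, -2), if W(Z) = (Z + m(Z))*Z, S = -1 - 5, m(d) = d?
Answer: 142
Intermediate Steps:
S = -6
W(Z) = 2*Z**2 (W(Z) = (Z + Z)*Z = (2*Z)*Z = 2*Z**2)
(-143 + W(S))*p(13, -2) = (-143 + 2*(-6)**2)*(-2) = (-143 + 2*36)*(-2) = (-143 + 72)*(-2) = -71*(-2) = 142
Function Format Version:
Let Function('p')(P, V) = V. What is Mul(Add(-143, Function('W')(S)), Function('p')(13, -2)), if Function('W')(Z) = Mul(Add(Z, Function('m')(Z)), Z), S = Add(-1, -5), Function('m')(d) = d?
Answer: 142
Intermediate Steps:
S = -6
Function('W')(Z) = Mul(2, Pow(Z, 2)) (Function('W')(Z) = Mul(Add(Z, Z), Z) = Mul(Mul(2, Z), Z) = Mul(2, Pow(Z, 2)))
Mul(Add(-143, Function('W')(S)), Function('p')(13, -2)) = Mul(Add(-143, Mul(2, Pow(-6, 2))), -2) = Mul(Add(-143, Mul(2, 36)), -2) = Mul(Add(-143, 72), -2) = Mul(-71, -2) = 142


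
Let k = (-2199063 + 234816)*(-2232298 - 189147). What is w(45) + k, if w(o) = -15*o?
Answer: 4756316076240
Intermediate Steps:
k = 4756316076915 (k = -1964247*(-2421445) = 4756316076915)
w(45) + k = -15*45 + 4756316076915 = -675 + 4756316076915 = 4756316076240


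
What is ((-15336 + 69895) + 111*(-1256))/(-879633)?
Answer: 84857/879633 ≈ 0.096469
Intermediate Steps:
((-15336 + 69895) + 111*(-1256))/(-879633) = (54559 - 139416)*(-1/879633) = -84857*(-1/879633) = 84857/879633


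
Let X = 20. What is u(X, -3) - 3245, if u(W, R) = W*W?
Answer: -2845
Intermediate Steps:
u(W, R) = W²
u(X, -3) - 3245 = 20² - 3245 = 400 - 3245 = -2845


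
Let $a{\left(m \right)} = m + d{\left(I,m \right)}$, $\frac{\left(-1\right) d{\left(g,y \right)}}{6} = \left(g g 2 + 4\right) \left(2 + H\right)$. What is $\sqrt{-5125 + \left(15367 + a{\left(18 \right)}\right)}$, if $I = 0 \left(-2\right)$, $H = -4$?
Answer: $2 \sqrt{2577} \approx 101.53$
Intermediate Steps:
$I = 0$
$d{\left(g,y \right)} = 48 + 24 g^{2}$ ($d{\left(g,y \right)} = - 6 \left(g g 2 + 4\right) \left(2 - 4\right) = - 6 \left(g^{2} \cdot 2 + 4\right) \left(-2\right) = - 6 \left(2 g^{2} + 4\right) \left(-2\right) = - 6 \left(4 + 2 g^{2}\right) \left(-2\right) = - 6 \left(-8 - 4 g^{2}\right) = 48 + 24 g^{2}$)
$a{\left(m \right)} = 48 + m$ ($a{\left(m \right)} = m + \left(48 + 24 \cdot 0^{2}\right) = m + \left(48 + 24 \cdot 0\right) = m + \left(48 + 0\right) = m + 48 = 48 + m$)
$\sqrt{-5125 + \left(15367 + a{\left(18 \right)}\right)} = \sqrt{-5125 + \left(15367 + \left(48 + 18\right)\right)} = \sqrt{-5125 + \left(15367 + 66\right)} = \sqrt{-5125 + 15433} = \sqrt{10308} = 2 \sqrt{2577}$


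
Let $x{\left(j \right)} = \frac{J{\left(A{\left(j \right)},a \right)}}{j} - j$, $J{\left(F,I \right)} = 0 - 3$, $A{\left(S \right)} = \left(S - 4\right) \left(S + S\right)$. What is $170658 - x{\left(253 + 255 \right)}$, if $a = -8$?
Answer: $\frac{86952331}{508} \approx 1.7117 \cdot 10^{5}$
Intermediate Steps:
$A{\left(S \right)} = 2 S \left(-4 + S\right)$ ($A{\left(S \right)} = \left(-4 + S\right) 2 S = 2 S \left(-4 + S\right)$)
$J{\left(F,I \right)} = -3$
$x{\left(j \right)} = - j - \frac{3}{j}$ ($x{\left(j \right)} = - \frac{3}{j} - j = - j - \frac{3}{j}$)
$170658 - x{\left(253 + 255 \right)} = 170658 - \left(- (253 + 255) - \frac{3}{253 + 255}\right) = 170658 - \left(\left(-1\right) 508 - \frac{3}{508}\right) = 170658 - \left(-508 - \frac{3}{508}\right) = 170658 - - \frac{258067}{508} = 170658 + \frac{258067}{508} = \frac{86952331}{508}$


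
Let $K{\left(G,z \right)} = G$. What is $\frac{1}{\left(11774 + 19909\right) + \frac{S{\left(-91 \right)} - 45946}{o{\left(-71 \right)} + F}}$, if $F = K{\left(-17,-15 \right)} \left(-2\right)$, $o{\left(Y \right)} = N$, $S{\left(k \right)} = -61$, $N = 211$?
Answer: $\frac{245}{7716328} \approx 3.1751 \cdot 10^{-5}$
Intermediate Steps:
$o{\left(Y \right)} = 211$
$F = 34$ ($F = \left(-17\right) \left(-2\right) = 34$)
$\frac{1}{\left(11774 + 19909\right) + \frac{S{\left(-91 \right)} - 45946}{o{\left(-71 \right)} + F}} = \frac{1}{\left(11774 + 19909\right) + \frac{-61 - 45946}{211 + 34}} = \frac{1}{31683 - \frac{46007}{245}} = \frac{1}{\frac{7716328}{245}} = \frac{245}{7716328}$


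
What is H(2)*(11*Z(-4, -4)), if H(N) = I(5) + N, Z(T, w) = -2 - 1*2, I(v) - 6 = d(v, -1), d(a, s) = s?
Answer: -308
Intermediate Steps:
I(v) = 5 (I(v) = 6 - 1 = 5)
Z(T, w) = -4 (Z(T, w) = -2 - 2 = -4)
H(N) = 5 + N
H(2)*(11*Z(-4, -4)) = (5 + 2)*(11*(-4)) = 7*(-44) = -308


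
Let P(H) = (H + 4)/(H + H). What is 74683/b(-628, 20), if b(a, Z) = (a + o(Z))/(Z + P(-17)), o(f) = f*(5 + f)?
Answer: -51755319/4352 ≈ -11892.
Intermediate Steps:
P(H) = (4 + H)/(2*H) (P(H) = (4 + H)/((2*H)) = (4 + H)*(1/(2*H)) = (4 + H)/(2*H))
b(a, Z) = (a + Z*(5 + Z))/(13/34 + Z) (b(a, Z) = (a + Z*(5 + Z))/(Z + (½)*(4 - 17)/(-17)) = (a + Z*(5 + Z))/(Z + (½)*(-1/17)*(-13)) = (a + Z*(5 + Z))/(Z + 13/34) = (a + Z*(5 + Z))/(13/34 + Z))
74683/b(-628, 20) = 74683/((34*(-628 + 20*(5 + 20))/(13 + 34*20))) = 74683/((34*(-628 + 20*25)/(13 + 680))) = 74683/((34*(-628 + 500)/693)) = 74683/((34*(1/693)*(-128))) = 74683/(-4352/693) = 74683*(-693/4352) = -51755319/4352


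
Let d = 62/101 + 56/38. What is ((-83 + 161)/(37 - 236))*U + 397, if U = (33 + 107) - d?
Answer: 130963745/381881 ≈ 342.94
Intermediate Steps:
d = 4006/1919 (d = 62*(1/101) + 56*(1/38) = 62/101 + 28/19 = 4006/1919 ≈ 2.0875)
U = 264654/1919 (U = (33 + 107) - 1*4006/1919 = 140 - 4006/1919 = 264654/1919 ≈ 137.91)
((-83 + 161)/(37 - 236))*U + 397 = ((-83 + 161)/(37 - 236))*(264654/1919) + 397 = (78/(-199))*(264654/1919) + 397 = (78*(-1/199))*(264654/1919) + 397 = -78/199*264654/1919 + 397 = -20643012/381881 + 397 = 130963745/381881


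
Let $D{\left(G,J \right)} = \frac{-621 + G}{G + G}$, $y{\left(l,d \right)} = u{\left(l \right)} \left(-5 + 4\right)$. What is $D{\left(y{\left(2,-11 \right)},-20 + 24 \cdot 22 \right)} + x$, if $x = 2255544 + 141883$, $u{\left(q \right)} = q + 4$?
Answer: $\frac{9589917}{4} \approx 2.3975 \cdot 10^{6}$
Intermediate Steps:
$u{\left(q \right)} = 4 + q$
$x = 2397427$
$y{\left(l,d \right)} = -4 - l$ ($y{\left(l,d \right)} = \left(4 + l\right) \left(-5 + 4\right) = \left(4 + l\right) \left(-1\right) = -4 - l$)
$D{\left(G,J \right)} = \frac{-621 + G}{2 G}$
$D{\left(y{\left(2,-11 \right)},-20 + 24 \cdot 22 \right)} + x = \frac{-621 - 6}{2 \left(-4 - 2\right)} + 2397427 = \frac{-621 - 6}{2 \left(-6\right)} + 2397427 = \frac{1}{2} \left(- \frac{1}{6}\right) \left(-627\right) + 2397427 = \frac{209}{4} + 2397427 = \frac{9589917}{4}$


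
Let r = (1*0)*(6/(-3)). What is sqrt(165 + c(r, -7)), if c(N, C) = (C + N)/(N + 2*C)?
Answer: sqrt(662)/2 ≈ 12.865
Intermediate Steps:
r = 0 (r = 0*(6*(-1/3)) = 0*(-2) = 0)
c(N, C) = (C + N)/(N + 2*C)
sqrt(165 + c(r, -7)) = sqrt(165 + (-7 + 0)/(0 + 2*(-7))) = sqrt(165 - 7/(0 - 14)) = sqrt(165 - 7/(-14)) = sqrt(165 - 1/14*(-7)) = sqrt(165 + 1/2) = sqrt(331/2) = sqrt(662)/2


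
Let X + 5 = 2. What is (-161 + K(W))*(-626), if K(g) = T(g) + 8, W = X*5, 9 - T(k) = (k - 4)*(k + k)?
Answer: 446964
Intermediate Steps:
X = -3 (X = -5 + 2 = -3)
T(k) = 9 - 2*k*(-4 + k) (T(k) = 9 - (k - 4)*(k + k) = 9 - (-4 + k)*2*k = 9 - 2*k*(-4 + k))
W = -15 (W = -3*5 = -15)
K(g) = 17 - 2*g² + 8*g (K(g) = (9 - 2*g² + 8*g) + 8 = 17 - 2*g² + 8*g)
(-161 + K(W))*(-626) = (-161 + (17 - 2*(-15)² + 8*(-15)))*(-626) = (-161 + (17 - 2*225 - 120))*(-626) = (-161 + (17 - 450 - 120))*(-626) = (-161 - 553)*(-626) = -714*(-626) = 446964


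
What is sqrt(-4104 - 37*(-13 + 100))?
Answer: I*sqrt(7323) ≈ 85.575*I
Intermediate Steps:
sqrt(-4104 - 37*(-13 + 100)) = sqrt(-4104 - 37*87) = sqrt(-4104 - 3219) = sqrt(-7323) = I*sqrt(7323)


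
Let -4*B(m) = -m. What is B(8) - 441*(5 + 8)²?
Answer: -74527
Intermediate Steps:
B(m) = m/4 (B(m) = -(-1)*m/4 = m/4)
B(8) - 441*(5 + 8)² = (¼)*8 - 441*(5 + 8)² = 2 - 441*13² = 2 - 441*169 = 2 - 74529 = -74527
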